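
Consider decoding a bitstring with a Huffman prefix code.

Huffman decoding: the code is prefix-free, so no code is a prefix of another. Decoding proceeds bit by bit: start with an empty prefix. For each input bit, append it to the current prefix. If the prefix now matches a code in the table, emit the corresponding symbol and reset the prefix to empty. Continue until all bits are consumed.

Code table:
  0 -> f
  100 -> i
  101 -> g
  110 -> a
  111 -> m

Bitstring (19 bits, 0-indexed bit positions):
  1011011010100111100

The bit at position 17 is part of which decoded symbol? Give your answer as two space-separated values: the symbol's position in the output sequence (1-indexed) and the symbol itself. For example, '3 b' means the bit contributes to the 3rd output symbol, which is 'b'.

Answer: 7 i

Derivation:
Bit 0: prefix='1' (no match yet)
Bit 1: prefix='10' (no match yet)
Bit 2: prefix='101' -> emit 'g', reset
Bit 3: prefix='1' (no match yet)
Bit 4: prefix='10' (no match yet)
Bit 5: prefix='101' -> emit 'g', reset
Bit 6: prefix='1' (no match yet)
Bit 7: prefix='10' (no match yet)
Bit 8: prefix='101' -> emit 'g', reset
Bit 9: prefix='0' -> emit 'f', reset
Bit 10: prefix='1' (no match yet)
Bit 11: prefix='10' (no match yet)
Bit 12: prefix='100' -> emit 'i', reset
Bit 13: prefix='1' (no match yet)
Bit 14: prefix='11' (no match yet)
Bit 15: prefix='111' -> emit 'm', reset
Bit 16: prefix='1' (no match yet)
Bit 17: prefix='10' (no match yet)
Bit 18: prefix='100' -> emit 'i', reset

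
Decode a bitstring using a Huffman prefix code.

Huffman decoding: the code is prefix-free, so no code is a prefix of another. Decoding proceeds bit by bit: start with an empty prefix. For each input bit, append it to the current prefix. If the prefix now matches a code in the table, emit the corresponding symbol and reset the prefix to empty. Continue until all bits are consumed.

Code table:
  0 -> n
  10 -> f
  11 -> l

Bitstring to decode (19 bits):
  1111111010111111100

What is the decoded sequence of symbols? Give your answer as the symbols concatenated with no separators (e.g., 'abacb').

Bit 0: prefix='1' (no match yet)
Bit 1: prefix='11' -> emit 'l', reset
Bit 2: prefix='1' (no match yet)
Bit 3: prefix='11' -> emit 'l', reset
Bit 4: prefix='1' (no match yet)
Bit 5: prefix='11' -> emit 'l', reset
Bit 6: prefix='1' (no match yet)
Bit 7: prefix='10' -> emit 'f', reset
Bit 8: prefix='1' (no match yet)
Bit 9: prefix='10' -> emit 'f', reset
Bit 10: prefix='1' (no match yet)
Bit 11: prefix='11' -> emit 'l', reset
Bit 12: prefix='1' (no match yet)
Bit 13: prefix='11' -> emit 'l', reset
Bit 14: prefix='1' (no match yet)
Bit 15: prefix='11' -> emit 'l', reset
Bit 16: prefix='1' (no match yet)
Bit 17: prefix='10' -> emit 'f', reset
Bit 18: prefix='0' -> emit 'n', reset

Answer: lllfflllfn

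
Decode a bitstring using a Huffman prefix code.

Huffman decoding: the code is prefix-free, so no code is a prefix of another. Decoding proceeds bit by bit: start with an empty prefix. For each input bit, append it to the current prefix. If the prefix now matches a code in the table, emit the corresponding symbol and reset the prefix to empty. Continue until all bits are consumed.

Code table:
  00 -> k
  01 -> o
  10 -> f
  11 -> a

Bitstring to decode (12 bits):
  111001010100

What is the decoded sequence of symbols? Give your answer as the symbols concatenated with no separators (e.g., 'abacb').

Bit 0: prefix='1' (no match yet)
Bit 1: prefix='11' -> emit 'a', reset
Bit 2: prefix='1' (no match yet)
Bit 3: prefix='10' -> emit 'f', reset
Bit 4: prefix='0' (no match yet)
Bit 5: prefix='01' -> emit 'o', reset
Bit 6: prefix='0' (no match yet)
Bit 7: prefix='01' -> emit 'o', reset
Bit 8: prefix='0' (no match yet)
Bit 9: prefix='01' -> emit 'o', reset
Bit 10: prefix='0' (no match yet)
Bit 11: prefix='00' -> emit 'k', reset

Answer: afoook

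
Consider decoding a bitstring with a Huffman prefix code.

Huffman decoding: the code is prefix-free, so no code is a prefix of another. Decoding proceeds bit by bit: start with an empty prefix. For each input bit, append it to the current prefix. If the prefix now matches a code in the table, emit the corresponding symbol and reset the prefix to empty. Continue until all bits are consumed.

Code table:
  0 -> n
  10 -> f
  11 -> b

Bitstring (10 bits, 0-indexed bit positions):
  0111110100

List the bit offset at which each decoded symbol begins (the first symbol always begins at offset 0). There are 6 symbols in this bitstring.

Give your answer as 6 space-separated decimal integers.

Bit 0: prefix='0' -> emit 'n', reset
Bit 1: prefix='1' (no match yet)
Bit 2: prefix='11' -> emit 'b', reset
Bit 3: prefix='1' (no match yet)
Bit 4: prefix='11' -> emit 'b', reset
Bit 5: prefix='1' (no match yet)
Bit 6: prefix='10' -> emit 'f', reset
Bit 7: prefix='1' (no match yet)
Bit 8: prefix='10' -> emit 'f', reset
Bit 9: prefix='0' -> emit 'n', reset

Answer: 0 1 3 5 7 9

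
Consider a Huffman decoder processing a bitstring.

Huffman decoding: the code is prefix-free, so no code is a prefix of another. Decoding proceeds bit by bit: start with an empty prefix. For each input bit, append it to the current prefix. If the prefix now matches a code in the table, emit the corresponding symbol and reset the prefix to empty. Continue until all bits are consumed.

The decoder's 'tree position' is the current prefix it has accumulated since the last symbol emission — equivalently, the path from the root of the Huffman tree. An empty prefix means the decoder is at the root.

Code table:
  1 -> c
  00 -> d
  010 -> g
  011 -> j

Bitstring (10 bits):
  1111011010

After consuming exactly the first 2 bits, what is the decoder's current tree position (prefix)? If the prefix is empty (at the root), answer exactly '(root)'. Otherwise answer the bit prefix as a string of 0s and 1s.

Answer: (root)

Derivation:
Bit 0: prefix='1' -> emit 'c', reset
Bit 1: prefix='1' -> emit 'c', reset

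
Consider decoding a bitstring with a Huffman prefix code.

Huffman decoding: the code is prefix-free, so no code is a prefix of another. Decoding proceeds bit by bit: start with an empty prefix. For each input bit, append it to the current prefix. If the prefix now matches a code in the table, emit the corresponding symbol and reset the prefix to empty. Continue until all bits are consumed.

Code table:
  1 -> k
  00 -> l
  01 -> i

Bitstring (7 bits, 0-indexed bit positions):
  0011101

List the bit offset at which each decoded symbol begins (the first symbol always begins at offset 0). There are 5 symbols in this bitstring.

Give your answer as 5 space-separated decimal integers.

Answer: 0 2 3 4 5

Derivation:
Bit 0: prefix='0' (no match yet)
Bit 1: prefix='00' -> emit 'l', reset
Bit 2: prefix='1' -> emit 'k', reset
Bit 3: prefix='1' -> emit 'k', reset
Bit 4: prefix='1' -> emit 'k', reset
Bit 5: prefix='0' (no match yet)
Bit 6: prefix='01' -> emit 'i', reset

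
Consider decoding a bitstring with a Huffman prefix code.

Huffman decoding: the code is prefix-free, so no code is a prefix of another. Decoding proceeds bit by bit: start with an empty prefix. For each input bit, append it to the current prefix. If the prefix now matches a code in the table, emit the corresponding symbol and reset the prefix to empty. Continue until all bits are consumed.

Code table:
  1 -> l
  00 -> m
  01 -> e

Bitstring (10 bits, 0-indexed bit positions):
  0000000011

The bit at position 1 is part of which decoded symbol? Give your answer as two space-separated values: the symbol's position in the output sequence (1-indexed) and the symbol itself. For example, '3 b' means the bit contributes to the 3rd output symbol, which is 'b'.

Answer: 1 m

Derivation:
Bit 0: prefix='0' (no match yet)
Bit 1: prefix='00' -> emit 'm', reset
Bit 2: prefix='0' (no match yet)
Bit 3: prefix='00' -> emit 'm', reset
Bit 4: prefix='0' (no match yet)
Bit 5: prefix='00' -> emit 'm', reset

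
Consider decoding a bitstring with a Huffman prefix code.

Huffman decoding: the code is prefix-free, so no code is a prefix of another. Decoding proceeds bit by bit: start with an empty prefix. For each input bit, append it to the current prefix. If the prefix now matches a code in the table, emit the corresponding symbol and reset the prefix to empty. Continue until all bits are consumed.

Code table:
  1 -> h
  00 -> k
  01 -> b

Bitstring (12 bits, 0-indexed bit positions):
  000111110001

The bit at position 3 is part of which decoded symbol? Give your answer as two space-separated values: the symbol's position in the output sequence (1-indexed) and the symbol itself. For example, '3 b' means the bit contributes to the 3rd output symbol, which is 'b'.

Bit 0: prefix='0' (no match yet)
Bit 1: prefix='00' -> emit 'k', reset
Bit 2: prefix='0' (no match yet)
Bit 3: prefix='01' -> emit 'b', reset
Bit 4: prefix='1' -> emit 'h', reset
Bit 5: prefix='1' -> emit 'h', reset
Bit 6: prefix='1' -> emit 'h', reset
Bit 7: prefix='1' -> emit 'h', reset

Answer: 2 b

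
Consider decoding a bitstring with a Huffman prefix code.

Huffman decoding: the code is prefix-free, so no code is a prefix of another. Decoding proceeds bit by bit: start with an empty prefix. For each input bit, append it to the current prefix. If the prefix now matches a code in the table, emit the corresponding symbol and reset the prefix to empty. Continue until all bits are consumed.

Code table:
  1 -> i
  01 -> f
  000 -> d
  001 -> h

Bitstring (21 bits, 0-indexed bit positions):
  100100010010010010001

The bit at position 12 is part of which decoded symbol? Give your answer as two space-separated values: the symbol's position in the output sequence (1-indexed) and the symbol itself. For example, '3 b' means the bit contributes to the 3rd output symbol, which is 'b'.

Bit 0: prefix='1' -> emit 'i', reset
Bit 1: prefix='0' (no match yet)
Bit 2: prefix='00' (no match yet)
Bit 3: prefix='001' -> emit 'h', reset
Bit 4: prefix='0' (no match yet)
Bit 5: prefix='00' (no match yet)
Bit 6: prefix='000' -> emit 'd', reset
Bit 7: prefix='1' -> emit 'i', reset
Bit 8: prefix='0' (no match yet)
Bit 9: prefix='00' (no match yet)
Bit 10: prefix='001' -> emit 'h', reset
Bit 11: prefix='0' (no match yet)
Bit 12: prefix='00' (no match yet)
Bit 13: prefix='001' -> emit 'h', reset
Bit 14: prefix='0' (no match yet)
Bit 15: prefix='00' (no match yet)
Bit 16: prefix='001' -> emit 'h', reset

Answer: 6 h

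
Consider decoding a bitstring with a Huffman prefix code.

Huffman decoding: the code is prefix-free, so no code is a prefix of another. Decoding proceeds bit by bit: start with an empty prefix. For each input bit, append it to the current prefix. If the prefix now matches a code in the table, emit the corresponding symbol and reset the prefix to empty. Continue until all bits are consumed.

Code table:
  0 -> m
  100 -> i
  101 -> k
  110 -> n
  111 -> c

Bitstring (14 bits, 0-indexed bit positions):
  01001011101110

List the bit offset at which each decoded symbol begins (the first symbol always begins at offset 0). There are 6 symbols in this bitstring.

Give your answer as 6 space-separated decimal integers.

Bit 0: prefix='0' -> emit 'm', reset
Bit 1: prefix='1' (no match yet)
Bit 2: prefix='10' (no match yet)
Bit 3: prefix='100' -> emit 'i', reset
Bit 4: prefix='1' (no match yet)
Bit 5: prefix='10' (no match yet)
Bit 6: prefix='101' -> emit 'k', reset
Bit 7: prefix='1' (no match yet)
Bit 8: prefix='11' (no match yet)
Bit 9: prefix='110' -> emit 'n', reset
Bit 10: prefix='1' (no match yet)
Bit 11: prefix='11' (no match yet)
Bit 12: prefix='111' -> emit 'c', reset
Bit 13: prefix='0' -> emit 'm', reset

Answer: 0 1 4 7 10 13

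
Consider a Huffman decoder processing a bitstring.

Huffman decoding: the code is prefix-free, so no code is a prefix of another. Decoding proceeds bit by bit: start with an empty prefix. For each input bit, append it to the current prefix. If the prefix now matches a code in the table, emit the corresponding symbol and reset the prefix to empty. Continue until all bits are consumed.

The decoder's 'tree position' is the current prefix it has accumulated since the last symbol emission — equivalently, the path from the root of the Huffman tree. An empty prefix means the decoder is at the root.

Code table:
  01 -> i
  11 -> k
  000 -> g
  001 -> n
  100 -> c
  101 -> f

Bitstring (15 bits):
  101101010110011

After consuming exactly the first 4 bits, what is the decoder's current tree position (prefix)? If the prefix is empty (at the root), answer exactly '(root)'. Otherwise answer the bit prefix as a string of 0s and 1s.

Answer: 1

Derivation:
Bit 0: prefix='1' (no match yet)
Bit 1: prefix='10' (no match yet)
Bit 2: prefix='101' -> emit 'f', reset
Bit 3: prefix='1' (no match yet)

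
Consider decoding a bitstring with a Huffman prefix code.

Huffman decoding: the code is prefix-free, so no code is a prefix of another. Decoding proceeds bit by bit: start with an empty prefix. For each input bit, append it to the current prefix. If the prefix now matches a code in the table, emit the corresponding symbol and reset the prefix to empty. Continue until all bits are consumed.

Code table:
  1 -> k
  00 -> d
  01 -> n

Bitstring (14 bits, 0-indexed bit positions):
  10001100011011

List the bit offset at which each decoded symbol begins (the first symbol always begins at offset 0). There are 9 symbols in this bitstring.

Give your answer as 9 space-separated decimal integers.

Answer: 0 1 3 5 6 8 10 11 13

Derivation:
Bit 0: prefix='1' -> emit 'k', reset
Bit 1: prefix='0' (no match yet)
Bit 2: prefix='00' -> emit 'd', reset
Bit 3: prefix='0' (no match yet)
Bit 4: prefix='01' -> emit 'n', reset
Bit 5: prefix='1' -> emit 'k', reset
Bit 6: prefix='0' (no match yet)
Bit 7: prefix='00' -> emit 'd', reset
Bit 8: prefix='0' (no match yet)
Bit 9: prefix='01' -> emit 'n', reset
Bit 10: prefix='1' -> emit 'k', reset
Bit 11: prefix='0' (no match yet)
Bit 12: prefix='01' -> emit 'n', reset
Bit 13: prefix='1' -> emit 'k', reset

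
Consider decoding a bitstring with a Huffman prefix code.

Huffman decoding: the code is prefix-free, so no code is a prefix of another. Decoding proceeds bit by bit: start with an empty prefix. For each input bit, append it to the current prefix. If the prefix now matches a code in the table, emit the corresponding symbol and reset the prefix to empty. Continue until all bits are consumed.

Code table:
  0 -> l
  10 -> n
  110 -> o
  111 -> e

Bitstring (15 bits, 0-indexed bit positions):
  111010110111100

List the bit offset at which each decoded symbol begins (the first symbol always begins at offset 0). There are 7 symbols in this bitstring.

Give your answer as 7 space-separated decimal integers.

Bit 0: prefix='1' (no match yet)
Bit 1: prefix='11' (no match yet)
Bit 2: prefix='111' -> emit 'e', reset
Bit 3: prefix='0' -> emit 'l', reset
Bit 4: prefix='1' (no match yet)
Bit 5: prefix='10' -> emit 'n', reset
Bit 6: prefix='1' (no match yet)
Bit 7: prefix='11' (no match yet)
Bit 8: prefix='110' -> emit 'o', reset
Bit 9: prefix='1' (no match yet)
Bit 10: prefix='11' (no match yet)
Bit 11: prefix='111' -> emit 'e', reset
Bit 12: prefix='1' (no match yet)
Bit 13: prefix='10' -> emit 'n', reset
Bit 14: prefix='0' -> emit 'l', reset

Answer: 0 3 4 6 9 12 14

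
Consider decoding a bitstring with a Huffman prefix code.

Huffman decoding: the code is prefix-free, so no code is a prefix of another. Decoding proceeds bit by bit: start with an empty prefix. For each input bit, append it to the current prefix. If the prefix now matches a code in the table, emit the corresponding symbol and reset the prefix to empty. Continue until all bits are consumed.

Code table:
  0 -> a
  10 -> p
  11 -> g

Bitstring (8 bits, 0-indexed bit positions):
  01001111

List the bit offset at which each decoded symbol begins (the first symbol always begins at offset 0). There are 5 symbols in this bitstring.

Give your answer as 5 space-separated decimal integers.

Answer: 0 1 3 4 6

Derivation:
Bit 0: prefix='0' -> emit 'a', reset
Bit 1: prefix='1' (no match yet)
Bit 2: prefix='10' -> emit 'p', reset
Bit 3: prefix='0' -> emit 'a', reset
Bit 4: prefix='1' (no match yet)
Bit 5: prefix='11' -> emit 'g', reset
Bit 6: prefix='1' (no match yet)
Bit 7: prefix='11' -> emit 'g', reset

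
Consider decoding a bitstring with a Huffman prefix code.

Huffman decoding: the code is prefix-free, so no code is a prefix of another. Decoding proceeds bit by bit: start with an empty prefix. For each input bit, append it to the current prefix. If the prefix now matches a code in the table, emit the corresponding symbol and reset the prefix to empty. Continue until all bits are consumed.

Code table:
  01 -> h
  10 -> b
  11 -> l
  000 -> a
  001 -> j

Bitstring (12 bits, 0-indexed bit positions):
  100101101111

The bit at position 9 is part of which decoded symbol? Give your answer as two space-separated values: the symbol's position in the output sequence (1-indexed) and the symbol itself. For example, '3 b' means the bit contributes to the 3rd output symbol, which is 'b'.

Answer: 5 l

Derivation:
Bit 0: prefix='1' (no match yet)
Bit 1: prefix='10' -> emit 'b', reset
Bit 2: prefix='0' (no match yet)
Bit 3: prefix='01' -> emit 'h', reset
Bit 4: prefix='0' (no match yet)
Bit 5: prefix='01' -> emit 'h', reset
Bit 6: prefix='1' (no match yet)
Bit 7: prefix='10' -> emit 'b', reset
Bit 8: prefix='1' (no match yet)
Bit 9: prefix='11' -> emit 'l', reset
Bit 10: prefix='1' (no match yet)
Bit 11: prefix='11' -> emit 'l', reset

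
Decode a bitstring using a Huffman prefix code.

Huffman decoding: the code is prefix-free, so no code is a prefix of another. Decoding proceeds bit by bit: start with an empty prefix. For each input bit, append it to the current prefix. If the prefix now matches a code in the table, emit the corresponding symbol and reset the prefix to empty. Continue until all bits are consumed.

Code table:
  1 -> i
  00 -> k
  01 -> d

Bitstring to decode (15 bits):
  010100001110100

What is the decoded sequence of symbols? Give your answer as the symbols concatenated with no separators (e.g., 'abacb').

Answer: ddkkiiidk

Derivation:
Bit 0: prefix='0' (no match yet)
Bit 1: prefix='01' -> emit 'd', reset
Bit 2: prefix='0' (no match yet)
Bit 3: prefix='01' -> emit 'd', reset
Bit 4: prefix='0' (no match yet)
Bit 5: prefix='00' -> emit 'k', reset
Bit 6: prefix='0' (no match yet)
Bit 7: prefix='00' -> emit 'k', reset
Bit 8: prefix='1' -> emit 'i', reset
Bit 9: prefix='1' -> emit 'i', reset
Bit 10: prefix='1' -> emit 'i', reset
Bit 11: prefix='0' (no match yet)
Bit 12: prefix='01' -> emit 'd', reset
Bit 13: prefix='0' (no match yet)
Bit 14: prefix='00' -> emit 'k', reset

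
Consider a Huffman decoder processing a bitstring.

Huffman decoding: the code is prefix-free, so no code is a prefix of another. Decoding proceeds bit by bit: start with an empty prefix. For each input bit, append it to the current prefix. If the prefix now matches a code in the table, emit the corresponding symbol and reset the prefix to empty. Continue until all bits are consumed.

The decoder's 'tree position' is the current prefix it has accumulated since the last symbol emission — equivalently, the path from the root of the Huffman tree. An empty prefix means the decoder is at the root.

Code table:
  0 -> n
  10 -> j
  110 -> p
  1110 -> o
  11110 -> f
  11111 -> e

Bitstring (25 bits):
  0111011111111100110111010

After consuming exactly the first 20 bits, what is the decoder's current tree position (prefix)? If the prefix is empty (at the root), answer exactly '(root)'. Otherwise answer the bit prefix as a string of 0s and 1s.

Answer: 1

Derivation:
Bit 0: prefix='0' -> emit 'n', reset
Bit 1: prefix='1' (no match yet)
Bit 2: prefix='11' (no match yet)
Bit 3: prefix='111' (no match yet)
Bit 4: prefix='1110' -> emit 'o', reset
Bit 5: prefix='1' (no match yet)
Bit 6: prefix='11' (no match yet)
Bit 7: prefix='111' (no match yet)
Bit 8: prefix='1111' (no match yet)
Bit 9: prefix='11111' -> emit 'e', reset
Bit 10: prefix='1' (no match yet)
Bit 11: prefix='11' (no match yet)
Bit 12: prefix='111' (no match yet)
Bit 13: prefix='1111' (no match yet)
Bit 14: prefix='11110' -> emit 'f', reset
Bit 15: prefix='0' -> emit 'n', reset
Bit 16: prefix='1' (no match yet)
Bit 17: prefix='11' (no match yet)
Bit 18: prefix='110' -> emit 'p', reset
Bit 19: prefix='1' (no match yet)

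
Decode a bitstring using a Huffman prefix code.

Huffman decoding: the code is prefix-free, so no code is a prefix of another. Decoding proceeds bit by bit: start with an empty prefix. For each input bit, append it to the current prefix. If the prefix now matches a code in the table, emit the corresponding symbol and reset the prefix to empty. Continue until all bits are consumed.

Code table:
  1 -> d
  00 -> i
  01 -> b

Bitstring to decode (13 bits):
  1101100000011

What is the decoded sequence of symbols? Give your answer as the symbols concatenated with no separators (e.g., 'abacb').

Bit 0: prefix='1' -> emit 'd', reset
Bit 1: prefix='1' -> emit 'd', reset
Bit 2: prefix='0' (no match yet)
Bit 3: prefix='01' -> emit 'b', reset
Bit 4: prefix='1' -> emit 'd', reset
Bit 5: prefix='0' (no match yet)
Bit 6: prefix='00' -> emit 'i', reset
Bit 7: prefix='0' (no match yet)
Bit 8: prefix='00' -> emit 'i', reset
Bit 9: prefix='0' (no match yet)
Bit 10: prefix='00' -> emit 'i', reset
Bit 11: prefix='1' -> emit 'd', reset
Bit 12: prefix='1' -> emit 'd', reset

Answer: ddbdiiidd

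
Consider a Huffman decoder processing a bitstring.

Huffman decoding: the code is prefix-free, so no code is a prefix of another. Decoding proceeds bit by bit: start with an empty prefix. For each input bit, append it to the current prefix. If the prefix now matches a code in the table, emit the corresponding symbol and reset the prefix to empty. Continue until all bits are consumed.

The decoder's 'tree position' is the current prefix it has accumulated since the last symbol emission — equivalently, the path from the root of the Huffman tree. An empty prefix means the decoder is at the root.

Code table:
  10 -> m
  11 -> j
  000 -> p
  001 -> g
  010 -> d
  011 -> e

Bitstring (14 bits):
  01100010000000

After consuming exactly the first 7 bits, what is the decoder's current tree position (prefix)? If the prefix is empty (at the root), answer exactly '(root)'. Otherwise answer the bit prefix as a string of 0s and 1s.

Bit 0: prefix='0' (no match yet)
Bit 1: prefix='01' (no match yet)
Bit 2: prefix='011' -> emit 'e', reset
Bit 3: prefix='0' (no match yet)
Bit 4: prefix='00' (no match yet)
Bit 5: prefix='000' -> emit 'p', reset
Bit 6: prefix='1' (no match yet)

Answer: 1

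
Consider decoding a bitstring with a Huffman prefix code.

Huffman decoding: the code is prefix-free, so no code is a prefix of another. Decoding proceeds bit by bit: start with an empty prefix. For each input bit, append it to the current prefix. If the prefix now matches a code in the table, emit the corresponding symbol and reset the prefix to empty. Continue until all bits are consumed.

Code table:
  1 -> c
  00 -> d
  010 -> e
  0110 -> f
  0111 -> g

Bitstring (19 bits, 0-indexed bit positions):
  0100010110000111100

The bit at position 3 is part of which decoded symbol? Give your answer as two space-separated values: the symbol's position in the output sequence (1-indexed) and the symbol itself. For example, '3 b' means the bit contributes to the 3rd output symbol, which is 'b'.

Bit 0: prefix='0' (no match yet)
Bit 1: prefix='01' (no match yet)
Bit 2: prefix='010' -> emit 'e', reset
Bit 3: prefix='0' (no match yet)
Bit 4: prefix='00' -> emit 'd', reset
Bit 5: prefix='1' -> emit 'c', reset
Bit 6: prefix='0' (no match yet)
Bit 7: prefix='01' (no match yet)

Answer: 2 d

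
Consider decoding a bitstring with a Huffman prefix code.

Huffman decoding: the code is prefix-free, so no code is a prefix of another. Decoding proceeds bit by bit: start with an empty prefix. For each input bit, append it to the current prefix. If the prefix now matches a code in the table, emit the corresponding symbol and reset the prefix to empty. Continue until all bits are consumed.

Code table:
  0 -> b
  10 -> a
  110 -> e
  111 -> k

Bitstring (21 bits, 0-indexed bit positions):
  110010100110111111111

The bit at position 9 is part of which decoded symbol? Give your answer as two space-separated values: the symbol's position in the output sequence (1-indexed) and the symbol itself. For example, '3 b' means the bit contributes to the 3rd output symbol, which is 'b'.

Answer: 6 e

Derivation:
Bit 0: prefix='1' (no match yet)
Bit 1: prefix='11' (no match yet)
Bit 2: prefix='110' -> emit 'e', reset
Bit 3: prefix='0' -> emit 'b', reset
Bit 4: prefix='1' (no match yet)
Bit 5: prefix='10' -> emit 'a', reset
Bit 6: prefix='1' (no match yet)
Bit 7: prefix='10' -> emit 'a', reset
Bit 8: prefix='0' -> emit 'b', reset
Bit 9: prefix='1' (no match yet)
Bit 10: prefix='11' (no match yet)
Bit 11: prefix='110' -> emit 'e', reset
Bit 12: prefix='1' (no match yet)
Bit 13: prefix='11' (no match yet)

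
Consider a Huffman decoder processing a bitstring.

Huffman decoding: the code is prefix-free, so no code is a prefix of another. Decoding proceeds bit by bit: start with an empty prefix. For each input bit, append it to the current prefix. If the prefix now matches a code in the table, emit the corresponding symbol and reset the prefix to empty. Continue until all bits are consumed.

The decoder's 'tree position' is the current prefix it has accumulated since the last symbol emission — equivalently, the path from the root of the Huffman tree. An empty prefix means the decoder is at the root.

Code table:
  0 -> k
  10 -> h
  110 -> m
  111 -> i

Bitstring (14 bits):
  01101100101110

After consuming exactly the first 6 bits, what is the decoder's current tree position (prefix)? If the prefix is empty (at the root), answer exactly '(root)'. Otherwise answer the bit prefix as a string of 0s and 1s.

Answer: 11

Derivation:
Bit 0: prefix='0' -> emit 'k', reset
Bit 1: prefix='1' (no match yet)
Bit 2: prefix='11' (no match yet)
Bit 3: prefix='110' -> emit 'm', reset
Bit 4: prefix='1' (no match yet)
Bit 5: prefix='11' (no match yet)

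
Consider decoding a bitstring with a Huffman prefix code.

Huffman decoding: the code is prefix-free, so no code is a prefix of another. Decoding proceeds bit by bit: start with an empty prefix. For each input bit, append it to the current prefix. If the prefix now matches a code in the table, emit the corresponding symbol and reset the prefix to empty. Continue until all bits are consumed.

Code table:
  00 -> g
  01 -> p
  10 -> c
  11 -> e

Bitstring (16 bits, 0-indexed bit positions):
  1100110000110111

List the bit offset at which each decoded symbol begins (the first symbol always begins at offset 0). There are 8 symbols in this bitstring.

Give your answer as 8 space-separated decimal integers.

Answer: 0 2 4 6 8 10 12 14

Derivation:
Bit 0: prefix='1' (no match yet)
Bit 1: prefix='11' -> emit 'e', reset
Bit 2: prefix='0' (no match yet)
Bit 3: prefix='00' -> emit 'g', reset
Bit 4: prefix='1' (no match yet)
Bit 5: prefix='11' -> emit 'e', reset
Bit 6: prefix='0' (no match yet)
Bit 7: prefix='00' -> emit 'g', reset
Bit 8: prefix='0' (no match yet)
Bit 9: prefix='00' -> emit 'g', reset
Bit 10: prefix='1' (no match yet)
Bit 11: prefix='11' -> emit 'e', reset
Bit 12: prefix='0' (no match yet)
Bit 13: prefix='01' -> emit 'p', reset
Bit 14: prefix='1' (no match yet)
Bit 15: prefix='11' -> emit 'e', reset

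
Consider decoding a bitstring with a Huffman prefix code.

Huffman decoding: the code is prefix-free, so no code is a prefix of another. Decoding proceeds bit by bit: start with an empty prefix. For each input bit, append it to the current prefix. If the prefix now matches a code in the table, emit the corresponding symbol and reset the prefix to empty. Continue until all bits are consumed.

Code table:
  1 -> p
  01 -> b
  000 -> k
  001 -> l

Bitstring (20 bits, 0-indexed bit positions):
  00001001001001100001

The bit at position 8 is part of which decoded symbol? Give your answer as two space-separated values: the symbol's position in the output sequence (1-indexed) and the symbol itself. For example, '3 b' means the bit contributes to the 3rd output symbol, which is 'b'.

Answer: 4 l

Derivation:
Bit 0: prefix='0' (no match yet)
Bit 1: prefix='00' (no match yet)
Bit 2: prefix='000' -> emit 'k', reset
Bit 3: prefix='0' (no match yet)
Bit 4: prefix='01' -> emit 'b', reset
Bit 5: prefix='0' (no match yet)
Bit 6: prefix='00' (no match yet)
Bit 7: prefix='001' -> emit 'l', reset
Bit 8: prefix='0' (no match yet)
Bit 9: prefix='00' (no match yet)
Bit 10: prefix='001' -> emit 'l', reset
Bit 11: prefix='0' (no match yet)
Bit 12: prefix='00' (no match yet)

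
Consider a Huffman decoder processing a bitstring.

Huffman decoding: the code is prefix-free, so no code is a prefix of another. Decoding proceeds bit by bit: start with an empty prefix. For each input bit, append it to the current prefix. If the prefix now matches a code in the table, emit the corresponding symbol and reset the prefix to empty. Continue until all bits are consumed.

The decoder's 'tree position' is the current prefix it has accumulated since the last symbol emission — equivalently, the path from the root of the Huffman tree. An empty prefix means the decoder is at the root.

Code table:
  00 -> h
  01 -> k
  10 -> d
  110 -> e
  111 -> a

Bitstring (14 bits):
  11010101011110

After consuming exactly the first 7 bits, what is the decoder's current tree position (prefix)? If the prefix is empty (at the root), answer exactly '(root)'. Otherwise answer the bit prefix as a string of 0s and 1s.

Answer: (root)

Derivation:
Bit 0: prefix='1' (no match yet)
Bit 1: prefix='11' (no match yet)
Bit 2: prefix='110' -> emit 'e', reset
Bit 3: prefix='1' (no match yet)
Bit 4: prefix='10' -> emit 'd', reset
Bit 5: prefix='1' (no match yet)
Bit 6: prefix='10' -> emit 'd', reset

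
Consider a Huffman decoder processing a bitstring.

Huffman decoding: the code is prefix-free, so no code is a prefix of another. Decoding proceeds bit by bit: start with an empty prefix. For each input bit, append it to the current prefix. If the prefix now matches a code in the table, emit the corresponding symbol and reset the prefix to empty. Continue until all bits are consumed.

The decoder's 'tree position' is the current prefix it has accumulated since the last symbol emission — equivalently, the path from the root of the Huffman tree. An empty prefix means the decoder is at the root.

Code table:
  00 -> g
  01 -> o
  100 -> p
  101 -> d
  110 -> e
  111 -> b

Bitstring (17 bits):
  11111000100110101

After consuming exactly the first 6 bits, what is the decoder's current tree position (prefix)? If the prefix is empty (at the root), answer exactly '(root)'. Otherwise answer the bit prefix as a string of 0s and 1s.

Bit 0: prefix='1' (no match yet)
Bit 1: prefix='11' (no match yet)
Bit 2: prefix='111' -> emit 'b', reset
Bit 3: prefix='1' (no match yet)
Bit 4: prefix='11' (no match yet)
Bit 5: prefix='110' -> emit 'e', reset

Answer: (root)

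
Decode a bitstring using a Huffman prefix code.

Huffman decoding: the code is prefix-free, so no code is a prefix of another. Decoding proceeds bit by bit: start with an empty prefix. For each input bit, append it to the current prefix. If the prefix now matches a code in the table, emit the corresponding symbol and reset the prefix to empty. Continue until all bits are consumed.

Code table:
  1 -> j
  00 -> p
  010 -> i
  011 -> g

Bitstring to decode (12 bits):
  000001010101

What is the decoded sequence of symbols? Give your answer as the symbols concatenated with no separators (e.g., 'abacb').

Bit 0: prefix='0' (no match yet)
Bit 1: prefix='00' -> emit 'p', reset
Bit 2: prefix='0' (no match yet)
Bit 3: prefix='00' -> emit 'p', reset
Bit 4: prefix='0' (no match yet)
Bit 5: prefix='01' (no match yet)
Bit 6: prefix='010' -> emit 'i', reset
Bit 7: prefix='1' -> emit 'j', reset
Bit 8: prefix='0' (no match yet)
Bit 9: prefix='01' (no match yet)
Bit 10: prefix='010' -> emit 'i', reset
Bit 11: prefix='1' -> emit 'j', reset

Answer: ppijij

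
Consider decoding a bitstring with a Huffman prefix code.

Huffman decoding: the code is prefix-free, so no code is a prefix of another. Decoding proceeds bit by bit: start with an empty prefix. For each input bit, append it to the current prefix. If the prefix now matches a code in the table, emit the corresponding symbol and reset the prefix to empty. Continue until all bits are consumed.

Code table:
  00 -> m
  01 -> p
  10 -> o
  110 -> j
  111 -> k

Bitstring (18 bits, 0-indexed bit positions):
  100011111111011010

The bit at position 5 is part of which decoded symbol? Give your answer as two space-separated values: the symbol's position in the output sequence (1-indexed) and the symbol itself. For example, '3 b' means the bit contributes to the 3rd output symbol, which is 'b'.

Answer: 3 k

Derivation:
Bit 0: prefix='1' (no match yet)
Bit 1: prefix='10' -> emit 'o', reset
Bit 2: prefix='0' (no match yet)
Bit 3: prefix='00' -> emit 'm', reset
Bit 4: prefix='1' (no match yet)
Bit 5: prefix='11' (no match yet)
Bit 6: prefix='111' -> emit 'k', reset
Bit 7: prefix='1' (no match yet)
Bit 8: prefix='11' (no match yet)
Bit 9: prefix='111' -> emit 'k', reset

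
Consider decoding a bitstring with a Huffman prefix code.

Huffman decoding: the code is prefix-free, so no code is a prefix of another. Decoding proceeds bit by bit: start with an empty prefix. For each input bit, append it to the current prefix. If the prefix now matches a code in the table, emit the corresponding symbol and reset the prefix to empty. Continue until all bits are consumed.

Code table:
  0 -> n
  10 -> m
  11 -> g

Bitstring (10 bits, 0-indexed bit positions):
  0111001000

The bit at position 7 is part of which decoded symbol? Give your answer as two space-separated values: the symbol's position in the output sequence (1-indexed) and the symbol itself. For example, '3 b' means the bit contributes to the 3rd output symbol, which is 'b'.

Answer: 5 m

Derivation:
Bit 0: prefix='0' -> emit 'n', reset
Bit 1: prefix='1' (no match yet)
Bit 2: prefix='11' -> emit 'g', reset
Bit 3: prefix='1' (no match yet)
Bit 4: prefix='10' -> emit 'm', reset
Bit 5: prefix='0' -> emit 'n', reset
Bit 6: prefix='1' (no match yet)
Bit 7: prefix='10' -> emit 'm', reset
Bit 8: prefix='0' -> emit 'n', reset
Bit 9: prefix='0' -> emit 'n', reset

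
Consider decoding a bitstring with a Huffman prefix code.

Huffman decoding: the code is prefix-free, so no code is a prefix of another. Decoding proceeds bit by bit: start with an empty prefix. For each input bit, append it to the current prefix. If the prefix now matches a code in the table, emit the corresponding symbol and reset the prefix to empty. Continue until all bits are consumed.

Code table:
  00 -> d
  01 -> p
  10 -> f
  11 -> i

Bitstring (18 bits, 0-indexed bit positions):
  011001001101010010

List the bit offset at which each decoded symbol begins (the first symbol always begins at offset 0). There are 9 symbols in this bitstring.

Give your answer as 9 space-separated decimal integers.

Answer: 0 2 4 6 8 10 12 14 16

Derivation:
Bit 0: prefix='0' (no match yet)
Bit 1: prefix='01' -> emit 'p', reset
Bit 2: prefix='1' (no match yet)
Bit 3: prefix='10' -> emit 'f', reset
Bit 4: prefix='0' (no match yet)
Bit 5: prefix='01' -> emit 'p', reset
Bit 6: prefix='0' (no match yet)
Bit 7: prefix='00' -> emit 'd', reset
Bit 8: prefix='1' (no match yet)
Bit 9: prefix='11' -> emit 'i', reset
Bit 10: prefix='0' (no match yet)
Bit 11: prefix='01' -> emit 'p', reset
Bit 12: prefix='0' (no match yet)
Bit 13: prefix='01' -> emit 'p', reset
Bit 14: prefix='0' (no match yet)
Bit 15: prefix='00' -> emit 'd', reset
Bit 16: prefix='1' (no match yet)
Bit 17: prefix='10' -> emit 'f', reset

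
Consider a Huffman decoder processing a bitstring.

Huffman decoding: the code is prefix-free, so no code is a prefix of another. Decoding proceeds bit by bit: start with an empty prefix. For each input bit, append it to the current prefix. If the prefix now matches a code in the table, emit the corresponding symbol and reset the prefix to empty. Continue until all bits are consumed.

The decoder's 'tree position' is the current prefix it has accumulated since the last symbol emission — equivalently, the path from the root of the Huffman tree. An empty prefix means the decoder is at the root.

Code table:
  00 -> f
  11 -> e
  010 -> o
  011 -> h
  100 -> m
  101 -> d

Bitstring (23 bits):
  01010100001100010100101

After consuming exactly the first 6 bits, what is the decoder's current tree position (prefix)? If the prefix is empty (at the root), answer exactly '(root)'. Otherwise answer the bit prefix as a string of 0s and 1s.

Bit 0: prefix='0' (no match yet)
Bit 1: prefix='01' (no match yet)
Bit 2: prefix='010' -> emit 'o', reset
Bit 3: prefix='1' (no match yet)
Bit 4: prefix='10' (no match yet)
Bit 5: prefix='101' -> emit 'd', reset

Answer: (root)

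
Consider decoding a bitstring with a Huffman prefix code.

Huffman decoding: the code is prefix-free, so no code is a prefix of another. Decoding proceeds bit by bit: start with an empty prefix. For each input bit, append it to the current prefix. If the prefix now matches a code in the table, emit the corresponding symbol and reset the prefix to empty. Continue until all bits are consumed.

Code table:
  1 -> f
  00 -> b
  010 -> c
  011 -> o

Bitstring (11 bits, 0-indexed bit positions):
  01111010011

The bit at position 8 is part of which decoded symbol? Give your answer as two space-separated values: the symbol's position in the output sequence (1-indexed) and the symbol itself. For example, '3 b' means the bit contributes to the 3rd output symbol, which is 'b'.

Answer: 5 o

Derivation:
Bit 0: prefix='0' (no match yet)
Bit 1: prefix='01' (no match yet)
Bit 2: prefix='011' -> emit 'o', reset
Bit 3: prefix='1' -> emit 'f', reset
Bit 4: prefix='1' -> emit 'f', reset
Bit 5: prefix='0' (no match yet)
Bit 6: prefix='01' (no match yet)
Bit 7: prefix='010' -> emit 'c', reset
Bit 8: prefix='0' (no match yet)
Bit 9: prefix='01' (no match yet)
Bit 10: prefix='011' -> emit 'o', reset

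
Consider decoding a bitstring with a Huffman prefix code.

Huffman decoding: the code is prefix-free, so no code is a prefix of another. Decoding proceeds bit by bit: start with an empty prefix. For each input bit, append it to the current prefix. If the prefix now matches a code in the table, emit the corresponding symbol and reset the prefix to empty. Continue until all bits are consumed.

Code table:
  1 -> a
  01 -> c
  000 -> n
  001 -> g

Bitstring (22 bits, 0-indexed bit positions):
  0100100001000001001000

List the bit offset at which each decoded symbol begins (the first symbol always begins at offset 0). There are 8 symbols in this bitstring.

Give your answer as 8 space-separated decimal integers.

Bit 0: prefix='0' (no match yet)
Bit 1: prefix='01' -> emit 'c', reset
Bit 2: prefix='0' (no match yet)
Bit 3: prefix='00' (no match yet)
Bit 4: prefix='001' -> emit 'g', reset
Bit 5: prefix='0' (no match yet)
Bit 6: prefix='00' (no match yet)
Bit 7: prefix='000' -> emit 'n', reset
Bit 8: prefix='0' (no match yet)
Bit 9: prefix='01' -> emit 'c', reset
Bit 10: prefix='0' (no match yet)
Bit 11: prefix='00' (no match yet)
Bit 12: prefix='000' -> emit 'n', reset
Bit 13: prefix='0' (no match yet)
Bit 14: prefix='00' (no match yet)
Bit 15: prefix='001' -> emit 'g', reset
Bit 16: prefix='0' (no match yet)
Bit 17: prefix='00' (no match yet)
Bit 18: prefix='001' -> emit 'g', reset
Bit 19: prefix='0' (no match yet)
Bit 20: prefix='00' (no match yet)
Bit 21: prefix='000' -> emit 'n', reset

Answer: 0 2 5 8 10 13 16 19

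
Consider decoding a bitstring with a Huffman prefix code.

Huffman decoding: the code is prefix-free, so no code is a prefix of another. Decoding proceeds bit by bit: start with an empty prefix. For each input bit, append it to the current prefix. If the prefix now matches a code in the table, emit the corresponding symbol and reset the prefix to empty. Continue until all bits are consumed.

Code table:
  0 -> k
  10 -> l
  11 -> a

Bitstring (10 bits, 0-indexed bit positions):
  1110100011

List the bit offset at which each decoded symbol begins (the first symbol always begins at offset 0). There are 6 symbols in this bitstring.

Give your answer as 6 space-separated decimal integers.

Bit 0: prefix='1' (no match yet)
Bit 1: prefix='11' -> emit 'a', reset
Bit 2: prefix='1' (no match yet)
Bit 3: prefix='10' -> emit 'l', reset
Bit 4: prefix='1' (no match yet)
Bit 5: prefix='10' -> emit 'l', reset
Bit 6: prefix='0' -> emit 'k', reset
Bit 7: prefix='0' -> emit 'k', reset
Bit 8: prefix='1' (no match yet)
Bit 9: prefix='11' -> emit 'a', reset

Answer: 0 2 4 6 7 8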